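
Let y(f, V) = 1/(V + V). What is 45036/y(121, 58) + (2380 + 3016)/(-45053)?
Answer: 235364795932/45053 ≈ 5.2242e+6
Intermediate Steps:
y(f, V) = 1/(2*V)
45036/y(121, 58) + (2380 + 3016)/(-45053) = 45036/(((½)/58)) + (2380 + 3016)/(-45053) = 45036/(((½)*(1/58))) + 5396*(-1/45053) = 45036/(1/116) - 5396/45053 = 45036*116 - 5396/45053 = 5224176 - 5396/45053 = 235364795932/45053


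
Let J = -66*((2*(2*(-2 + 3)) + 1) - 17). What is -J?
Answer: -792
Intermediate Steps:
J = 792 (J = -66*((2*(2*1) + 1) - 17) = -66*((2*2 + 1) - 17) = -66*((4 + 1) - 17) = -66*(5 - 17) = -66*(-12) = 792)
-J = -1*792 = -792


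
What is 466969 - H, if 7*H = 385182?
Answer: 411943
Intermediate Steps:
H = 55026 (H = (⅐)*385182 = 55026)
466969 - H = 466969 - 1*55026 = 466969 - 55026 = 411943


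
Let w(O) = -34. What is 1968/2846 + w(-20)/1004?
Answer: 469777/714346 ≈ 0.65763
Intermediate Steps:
1968/2846 + w(-20)/1004 = 1968/2846 - 34/1004 = 1968*(1/2846) - 34*1/1004 = 984/1423 - 17/502 = 469777/714346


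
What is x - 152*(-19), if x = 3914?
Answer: 6802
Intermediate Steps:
x - 152*(-19) = 3914 - 152*(-19) = 3914 - 1*(-2888) = 3914 + 2888 = 6802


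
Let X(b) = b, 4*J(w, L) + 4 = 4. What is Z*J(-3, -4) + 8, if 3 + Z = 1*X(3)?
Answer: 8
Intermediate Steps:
J(w, L) = 0 (J(w, L) = -1 + (1/4)*4 = -1 + 1 = 0)
Z = 0 (Z = -3 + 1*3 = -3 + 3 = 0)
Z*J(-3, -4) + 8 = 0*0 + 8 = 0 + 8 = 8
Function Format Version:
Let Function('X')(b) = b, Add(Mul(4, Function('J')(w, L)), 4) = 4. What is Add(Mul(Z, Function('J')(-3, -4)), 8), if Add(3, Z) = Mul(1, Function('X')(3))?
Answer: 8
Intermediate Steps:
Function('J')(w, L) = 0 (Function('J')(w, L) = Add(-1, Mul(Rational(1, 4), 4)) = Add(-1, 1) = 0)
Z = 0 (Z = Add(-3, Mul(1, 3)) = Add(-3, 3) = 0)
Add(Mul(Z, Function('J')(-3, -4)), 8) = Add(Mul(0, 0), 8) = Add(0, 8) = 8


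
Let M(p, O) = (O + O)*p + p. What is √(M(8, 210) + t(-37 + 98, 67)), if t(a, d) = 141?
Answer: 11*√29 ≈ 59.237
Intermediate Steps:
M(p, O) = p + 2*O*p (M(p, O) = (2*O)*p + p = 2*O*p + p = p + 2*O*p)
√(M(8, 210) + t(-37 + 98, 67)) = √(8*(1 + 2*210) + 141) = √(8*(1 + 420) + 141) = √(8*421 + 141) = √(3368 + 141) = √3509 = 11*√29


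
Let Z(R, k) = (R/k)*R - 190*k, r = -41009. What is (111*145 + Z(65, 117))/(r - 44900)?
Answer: 54890/773181 ≈ 0.070992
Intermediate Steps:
Z(R, k) = -190*k + R²/k (Z(R, k) = R²/k - 190*k = -190*k + R²/k)
(111*145 + Z(65, 117))/(r - 44900) = (111*145 + (-190*117 + 65²/117))/(-41009 - 44900) = (16095 + (-22230 + 4225*(1/117)))/(-85909) = (16095 + (-22230 + 325/9))*(-1/85909) = (16095 - 199745/9)*(-1/85909) = -54890/9*(-1/85909) = 54890/773181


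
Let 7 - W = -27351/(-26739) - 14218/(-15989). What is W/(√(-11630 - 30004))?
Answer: -120845492*I*√514/109875176847 ≈ -0.024935*I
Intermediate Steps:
W = 241690984/47503319 (W = 7 - (-27351/(-26739) - 14218/(-15989)) = 7 - (-27351*(-1/26739) - 14218*(-1/15989)) = 7 - (3039/2971 + 14218/15989) = 7 - 1*90832249/47503319 = 7 - 90832249/47503319 = 241690984/47503319 ≈ 5.0879)
W/(√(-11630 - 30004)) = 241690984/(47503319*(√(-11630 - 30004))) = 241690984/(47503319*(√(-41634))) = 241690984/(47503319*((9*I*√514))) = 241690984*(-I*√514/4626)/47503319 = -120845492*I*√514/109875176847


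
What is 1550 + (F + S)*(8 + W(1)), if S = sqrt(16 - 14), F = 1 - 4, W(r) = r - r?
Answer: 1526 + 8*sqrt(2) ≈ 1537.3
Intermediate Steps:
W(r) = 0
F = -3
S = sqrt(2) ≈ 1.4142
1550 + (F + S)*(8 + W(1)) = 1550 + (-3 + sqrt(2))*(8 + 0) = 1550 + (-3 + sqrt(2))*8 = 1550 + (-24 + 8*sqrt(2)) = 1526 + 8*sqrt(2)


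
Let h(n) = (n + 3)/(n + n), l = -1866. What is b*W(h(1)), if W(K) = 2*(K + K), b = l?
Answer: -14928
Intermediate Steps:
h(n) = (3 + n)/(2*n) (h(n) = (3 + n)/((2*n)) = (3 + n)*(1/(2*n)) = (3 + n)/(2*n))
b = -1866
W(K) = 4*K (W(K) = 2*(2*K) = 4*K)
b*W(h(1)) = -7464*(½)*(3 + 1)/1 = -7464*(½)*1*4 = -7464*2 = -1866*8 = -14928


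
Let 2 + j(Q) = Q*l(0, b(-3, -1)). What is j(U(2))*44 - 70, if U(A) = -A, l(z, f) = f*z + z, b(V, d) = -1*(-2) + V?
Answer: -158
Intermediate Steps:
b(V, d) = 2 + V
l(z, f) = z + f*z
j(Q) = -2 (j(Q) = -2 + Q*(0*(1 + (2 - 3))) = -2 + Q*(0*(1 - 1)) = -2 + Q*(0*0) = -2 + Q*0 = -2 + 0 = -2)
j(U(2))*44 - 70 = -2*44 - 70 = -88 - 70 = -158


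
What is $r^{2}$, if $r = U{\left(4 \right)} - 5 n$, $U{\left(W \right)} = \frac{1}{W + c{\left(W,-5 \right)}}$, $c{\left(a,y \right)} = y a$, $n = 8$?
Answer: $\frac{410881}{256} \approx 1605.0$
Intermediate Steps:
$c{\left(a,y \right)} = a y$
$U{\left(W \right)} = - \frac{1}{4 W}$ ($U{\left(W \right)} = \frac{1}{W + W \left(-5\right)} = \frac{1}{W - 5 W} = \frac{1}{\left(-4\right) W} = - \frac{1}{4 W}$)
$r = - \frac{641}{16}$ ($r = - \frac{1}{4 \cdot 4} - 40 = \left(- \frac{1}{4}\right) \frac{1}{4} - 40 = - \frac{1}{16} - 40 = - \frac{641}{16} \approx -40.063$)
$r^{2} = \left(- \frac{641}{16}\right)^{2} = \frac{410881}{256}$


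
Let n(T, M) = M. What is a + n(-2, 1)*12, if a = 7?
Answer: 19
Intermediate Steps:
a + n(-2, 1)*12 = 7 + 1*12 = 7 + 12 = 19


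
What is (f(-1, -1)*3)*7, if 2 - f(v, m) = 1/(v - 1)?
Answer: 105/2 ≈ 52.500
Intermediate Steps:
f(v, m) = 2 - 1/(-1 + v) (f(v, m) = 2 - 1/(v - 1) = 2 - 1/(-1 + v))
(f(-1, -1)*3)*7 = (((-3 + 2*(-1))/(-1 - 1))*3)*7 = (((-3 - 2)/(-2))*3)*7 = (-1/2*(-5)*3)*7 = ((5/2)*3)*7 = (15/2)*7 = 105/2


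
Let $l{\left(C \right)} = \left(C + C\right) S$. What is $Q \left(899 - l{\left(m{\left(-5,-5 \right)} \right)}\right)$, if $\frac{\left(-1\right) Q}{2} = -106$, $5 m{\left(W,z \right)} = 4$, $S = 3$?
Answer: $\frac{947852}{5} \approx 1.8957 \cdot 10^{5}$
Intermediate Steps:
$m{\left(W,z \right)} = \frac{4}{5}$ ($m{\left(W,z \right)} = \frac{1}{5} \cdot 4 = \frac{4}{5}$)
$l{\left(C \right)} = 6 C$ ($l{\left(C \right)} = \left(C + C\right) 3 = 2 C 3 = 6 C$)
$Q = 212$ ($Q = \left(-2\right) \left(-106\right) = 212$)
$Q \left(899 - l{\left(m{\left(-5,-5 \right)} \right)}\right) = 212 \left(899 - 6 \cdot \frac{4}{5}\right) = 212 \left(899 - \frac{24}{5}\right) = 212 \cdot \frac{4471}{5} = \frac{947852}{5}$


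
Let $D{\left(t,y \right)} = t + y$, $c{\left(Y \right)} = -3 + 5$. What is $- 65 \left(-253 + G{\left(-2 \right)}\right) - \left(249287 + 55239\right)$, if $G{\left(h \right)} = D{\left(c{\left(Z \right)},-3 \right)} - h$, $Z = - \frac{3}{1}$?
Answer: $-288146$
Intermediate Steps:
$Z = -3$ ($Z = \left(-3\right) 1 = -3$)
$c{\left(Y \right)} = 2$
$G{\left(h \right)} = -1 - h$ ($G{\left(h \right)} = \left(2 - 3\right) - h = -1 - h$)
$- 65 \left(-253 + G{\left(-2 \right)}\right) - \left(249287 + 55239\right) = - 65 \left(-253 - -1\right) - \left(249287 + 55239\right) = - 65 \left(-253 + \left(-1 + 2\right)\right) - 304526 = - 65 \left(-253 + 1\right) - 304526 = \left(-65\right) \left(-252\right) - 304526 = 16380 - 304526 = -288146$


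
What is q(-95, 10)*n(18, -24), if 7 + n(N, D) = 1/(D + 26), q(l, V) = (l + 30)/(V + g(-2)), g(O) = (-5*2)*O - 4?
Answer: 65/4 ≈ 16.250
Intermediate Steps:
g(O) = -4 - 10*O (g(O) = -10*O - 4 = -4 - 10*O)
q(l, V) = (30 + l)/(16 + V) (q(l, V) = (l + 30)/(V + (-4 - 10*(-2))) = (30 + l)/(V + (-4 + 20)) = (30 + l)/(V + 16) = (30 + l)/(16 + V))
n(N, D) = -7 + 1/(26 + D) (n(N, D) = -7 + 1/(D + 26) = -7 + 1/(26 + D))
q(-95, 10)*n(18, -24) = ((30 - 95)/(16 + 10))*((-181 - 7*(-24))/(26 - 24)) = (-65/26)*((-181 + 168)/2) = ((1/26)*(-65))*((1/2)*(-13)) = -5/2*(-13/2) = 65/4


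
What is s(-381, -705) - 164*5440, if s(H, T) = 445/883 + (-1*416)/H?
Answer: -300142606807/336423 ≈ -8.9216e+5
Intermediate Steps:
s(H, T) = 445/883 - 416/H (s(H, T) = 445*(1/883) - 416/H = 445/883 - 416/H)
s(-381, -705) - 164*5440 = (445/883 - 416/(-381)) - 164*5440 = (445/883 - 416*(-1/381)) - 1*892160 = (445/883 + 416/381) - 892160 = 536873/336423 - 892160 = -300142606807/336423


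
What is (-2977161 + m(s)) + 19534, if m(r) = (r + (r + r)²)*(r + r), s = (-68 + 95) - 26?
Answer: -2957617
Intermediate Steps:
s = 1 (s = 27 - 26 = 1)
m(r) = 2*r*(r + 4*r²) (m(r) = (r + (2*r)²)*(2*r) = (r + 4*r²)*(2*r) = 2*r*(r + 4*r²))
(-2977161 + m(s)) + 19534 = (-2977161 + 1²*(2 + 8*1)) + 19534 = (-2977161 + 1*(2 + 8)) + 19534 = (-2977161 + 1*10) + 19534 = (-2977161 + 10) + 19534 = -2977151 + 19534 = -2957617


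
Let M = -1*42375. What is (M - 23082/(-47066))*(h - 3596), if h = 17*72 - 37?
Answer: 2402253195606/23533 ≈ 1.0208e+8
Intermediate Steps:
M = -42375
h = 1187 (h = 1224 - 37 = 1187)
(M - 23082/(-47066))*(h - 3596) = (-42375 - 23082/(-47066))*(1187 - 3596) = (-42375 - 23082*(-1/47066))*(-2409) = (-42375 + 11541/23533)*(-2409) = -997199334/23533*(-2409) = 2402253195606/23533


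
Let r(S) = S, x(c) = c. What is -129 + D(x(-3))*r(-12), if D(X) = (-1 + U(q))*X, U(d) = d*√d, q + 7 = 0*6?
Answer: -165 - 252*I*√7 ≈ -165.0 - 666.73*I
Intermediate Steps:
q = -7 (q = -7 + 0*6 = -7 + 0 = -7)
U(d) = d^(3/2)
D(X) = X*(-1 - 7*I*√7) (D(X) = (-1 + (-7)^(3/2))*X = (-1 - 7*I*√7)*X = X*(-1 - 7*I*√7))
-129 + D(x(-3))*r(-12) = -129 - 1*(-3)*(1 + 7*I*√7)*(-12) = -129 + (3 + 21*I*√7)*(-12) = -129 + (-36 - 252*I*√7) = -165 - 252*I*√7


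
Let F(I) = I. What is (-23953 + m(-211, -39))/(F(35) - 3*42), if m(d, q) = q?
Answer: 23992/91 ≈ 263.65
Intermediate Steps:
(-23953 + m(-211, -39))/(F(35) - 3*42) = (-23953 - 39)/(35 - 3*42) = -23992/(35 - 126) = -23992/(-91) = -23992*(-1/91) = 23992/91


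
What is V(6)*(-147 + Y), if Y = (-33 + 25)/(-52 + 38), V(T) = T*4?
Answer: -24600/7 ≈ -3514.3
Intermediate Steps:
V(T) = 4*T
Y = 4/7 (Y = -8/(-14) = -8*(-1/14) = 4/7 ≈ 0.57143)
V(6)*(-147 + Y) = (4*6)*(-147 + 4/7) = 24*(-1025/7) = -24600/7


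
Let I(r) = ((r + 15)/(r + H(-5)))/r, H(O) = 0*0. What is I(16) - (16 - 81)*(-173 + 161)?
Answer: -199649/256 ≈ -779.88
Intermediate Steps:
H(O) = 0
I(r) = (15 + r)/r² (I(r) = ((r + 15)/(r + 0))/r = ((15 + r)/r)/r = (15 + r)/r²)
I(16) - (16 - 81)*(-173 + 161) = (15 + 16)/16² - (16 - 81)*(-173 + 161) = (1/256)*31 - (-65)*(-12) = 31/256 - 1*780 = 31/256 - 780 = -199649/256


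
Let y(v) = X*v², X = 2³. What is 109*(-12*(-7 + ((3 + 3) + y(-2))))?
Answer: -40548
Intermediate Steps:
X = 8
y(v) = 8*v²
109*(-12*(-7 + ((3 + 3) + y(-2)))) = 109*(-12*(-7 + ((3 + 3) + 8*(-2)²))) = 109*(-12*(-7 + (6 + 8*4))) = 109*(-12*(-7 + (6 + 32))) = 109*(-12*(-7 + 38)) = 109*(-12*31) = 109*(-372) = -40548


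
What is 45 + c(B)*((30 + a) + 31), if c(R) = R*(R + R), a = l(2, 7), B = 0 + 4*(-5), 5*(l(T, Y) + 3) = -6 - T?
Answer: 45165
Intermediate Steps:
l(T, Y) = -21/5 - T/5 (l(T, Y) = -3 + (-6 - T)/5 = -3 + (-6/5 - T/5) = -21/5 - T/5)
B = -20 (B = 0 - 20 = -20)
a = -23/5 (a = -21/5 - 1/5*2 = -21/5 - 2/5 = -23/5 ≈ -4.6000)
c(R) = 2*R**2 (c(R) = R*(2*R) = 2*R**2)
45 + c(B)*((30 + a) + 31) = 45 + (2*(-20)**2)*((30 - 23/5) + 31) = 45 + (2*400)*(127/5 + 31) = 45 + 800*(282/5) = 45 + 45120 = 45165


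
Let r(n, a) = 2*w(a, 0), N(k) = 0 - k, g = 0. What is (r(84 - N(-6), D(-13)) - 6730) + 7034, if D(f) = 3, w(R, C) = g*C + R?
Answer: 310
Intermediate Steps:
w(R, C) = R (w(R, C) = 0*C + R = 0 + R = R)
N(k) = -k
r(n, a) = 2*a
(r(84 - N(-6), D(-13)) - 6730) + 7034 = (2*3 - 6730) + 7034 = (6 - 6730) + 7034 = -6724 + 7034 = 310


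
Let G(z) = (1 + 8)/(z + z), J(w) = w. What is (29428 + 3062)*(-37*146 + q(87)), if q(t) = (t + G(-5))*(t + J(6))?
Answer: 84646197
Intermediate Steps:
G(z) = 9/(2*z) (G(z) = 9/((2*z)) = 9*(1/(2*z)) = 9/(2*z))
q(t) = (6 + t)*(-9/10 + t) (q(t) = (t + (9/2)/(-5))*(t + 6) = (t + (9/2)*(-1/5))*(6 + t) = (t - 9/10)*(6 + t) = (-9/10 + t)*(6 + t) = (6 + t)*(-9/10 + t))
(29428 + 3062)*(-37*146 + q(87)) = (29428 + 3062)*(-37*146 + (-27/5 + 87**2 + (51/10)*87)) = 32490*(-5402 + (-27/5 + 7569 + 4437/10)) = 32490*(-5402 + 80073/10) = 32490*(26053/10) = 84646197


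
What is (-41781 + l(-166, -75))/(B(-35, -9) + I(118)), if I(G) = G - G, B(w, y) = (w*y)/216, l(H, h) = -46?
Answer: -1003848/35 ≈ -28681.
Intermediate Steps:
B(w, y) = w*y/216 (B(w, y) = (w*y)*(1/216) = w*y/216)
I(G) = 0
(-41781 + l(-166, -75))/(B(-35, -9) + I(118)) = (-41781 - 46)/((1/216)*(-35)*(-9) + 0) = -41827/(35/24 + 0) = -41827/35/24 = -41827*24/35 = -1003848/35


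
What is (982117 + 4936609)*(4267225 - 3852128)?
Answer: 2456845406422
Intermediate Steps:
(982117 + 4936609)*(4267225 - 3852128) = 5918726*415097 = 2456845406422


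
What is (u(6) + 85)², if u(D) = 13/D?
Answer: 273529/36 ≈ 7598.0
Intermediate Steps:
(u(6) + 85)² = (13/6 + 85)² = (523/6)² = 273529/36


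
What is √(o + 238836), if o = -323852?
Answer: 2*I*√21254 ≈ 291.58*I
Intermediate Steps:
√(o + 238836) = √(-323852 + 238836) = √(-85016) = 2*I*√21254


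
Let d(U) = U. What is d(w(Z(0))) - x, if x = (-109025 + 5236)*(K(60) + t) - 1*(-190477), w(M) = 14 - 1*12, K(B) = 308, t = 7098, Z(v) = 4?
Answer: 768470859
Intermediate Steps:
w(M) = 2 (w(M) = 14 - 12 = 2)
x = -768470857 (x = (-109025 + 5236)*(308 + 7098) - 1*(-190477) = -103789*7406 + 190477 = -768661334 + 190477 = -768470857)
d(w(Z(0))) - x = 2 - 1*(-768470857) = 2 + 768470857 = 768470859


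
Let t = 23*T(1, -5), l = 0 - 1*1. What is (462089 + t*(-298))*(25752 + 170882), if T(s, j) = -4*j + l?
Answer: 65255549142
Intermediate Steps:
l = -1 (l = 0 - 1 = -1)
T(s, j) = -1 - 4*j (T(s, j) = -4*j - 1 = -1 - 4*j)
t = 437 (t = 23*(-1 - 4*(-5)) = 23*(-1 + 20) = 23*19 = 437)
(462089 + t*(-298))*(25752 + 170882) = (462089 + 437*(-298))*(25752 + 170882) = (462089 - 130226)*196634 = 331863*196634 = 65255549142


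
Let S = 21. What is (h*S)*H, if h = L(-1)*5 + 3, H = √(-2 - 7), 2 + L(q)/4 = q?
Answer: -3591*I ≈ -3591.0*I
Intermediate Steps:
L(q) = -8 + 4*q
H = 3*I (H = √(-9) = 3*I ≈ 3.0*I)
h = -57 (h = (-8 + 4*(-1))*5 + 3 = (-8 - 4)*5 + 3 = -12*5 + 3 = -60 + 3 = -57)
(h*S)*H = (-57*21)*(3*I) = -3591*I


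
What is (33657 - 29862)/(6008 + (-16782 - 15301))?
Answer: -759/5215 ≈ -0.14554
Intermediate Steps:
(33657 - 29862)/(6008 + (-16782 - 15301)) = 3795/(6008 - 32083) = 3795/(-26075) = 3795*(-1/26075) = -759/5215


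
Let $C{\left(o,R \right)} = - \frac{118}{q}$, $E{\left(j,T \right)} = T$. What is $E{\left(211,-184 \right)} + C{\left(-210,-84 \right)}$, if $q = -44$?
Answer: $- \frac{3989}{22} \approx -181.32$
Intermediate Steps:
$C{\left(o,R \right)} = \frac{59}{22}$ ($C{\left(o,R \right)} = - \frac{118}{-44} = \left(-118\right) \left(- \frac{1}{44}\right) = \frac{59}{22}$)
$E{\left(211,-184 \right)} + C{\left(-210,-84 \right)} = -184 + \frac{59}{22} = - \frac{3989}{22}$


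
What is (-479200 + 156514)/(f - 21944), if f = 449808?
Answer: -161343/213932 ≈ -0.75418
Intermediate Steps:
(-479200 + 156514)/(f - 21944) = (-479200 + 156514)/(449808 - 21944) = -322686/427864 = -322686*1/427864 = -161343/213932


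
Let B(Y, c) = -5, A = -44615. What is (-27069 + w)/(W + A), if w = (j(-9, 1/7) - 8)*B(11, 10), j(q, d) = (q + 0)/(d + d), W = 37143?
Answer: 53743/14944 ≈ 3.5963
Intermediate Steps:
j(q, d) = q/(2*d) (j(q, d) = q/((2*d)) = q*(1/(2*d)) = q/(2*d))
w = 395/2 (w = ((½)*(-9)/1/7 - 8)*(-5) = ((½)*(-9)/(⅐) - 8)*(-5) = ((½)*(-9)*7 - 8)*(-5) = (-63/2 - 8)*(-5) = -79/2*(-5) = 395/2 ≈ 197.50)
(-27069 + w)/(W + A) = (-27069 + 395/2)/(37143 - 44615) = -53743/2/(-7472) = -53743/2*(-1/7472) = 53743/14944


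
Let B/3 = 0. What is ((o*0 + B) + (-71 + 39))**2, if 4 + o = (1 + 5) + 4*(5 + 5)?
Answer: 1024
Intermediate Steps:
B = 0 (B = 3*0 = 0)
o = 42 (o = -4 + ((1 + 5) + 4*(5 + 5)) = -4 + (6 + 4*10) = -4 + (6 + 40) = -4 + 46 = 42)
((o*0 + B) + (-71 + 39))**2 = ((42*0 + 0) + (-71 + 39))**2 = ((0 + 0) - 32)**2 = (0 - 32)**2 = (-32)**2 = 1024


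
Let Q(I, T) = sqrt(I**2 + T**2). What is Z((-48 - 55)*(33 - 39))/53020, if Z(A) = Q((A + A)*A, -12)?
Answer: 3*sqrt(4051831717)/13255 ≈ 14.407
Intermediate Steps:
Z(A) = sqrt(144 + 4*A**4) (Z(A) = sqrt(((A + A)*A)**2 + (-12)**2) = sqrt(((2*A)*A)**2 + 144) = sqrt((2*A**2)**2 + 144) = sqrt(4*A**4 + 144) = sqrt(144 + 4*A**4))
Z((-48 - 55)*(33 - 39))/53020 = (2*sqrt(36 + ((-48 - 55)*(33 - 39))**4))/53020 = (2*sqrt(36 + (-103*(-6))**4))*(1/53020) = (2*sqrt(36 + 618**4))*(1/53020) = (2*sqrt(36 + 145865941776))*(1/53020) = (2*sqrt(145865941812))*(1/53020) = (2*(6*sqrt(4051831717)))*(1/53020) = (12*sqrt(4051831717))*(1/53020) = 3*sqrt(4051831717)/13255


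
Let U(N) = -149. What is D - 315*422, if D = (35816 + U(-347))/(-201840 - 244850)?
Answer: -59378537367/446690 ≈ -1.3293e+5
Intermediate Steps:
D = -35667/446690 (D = (35816 - 149)/(-201840 - 244850) = 35667/(-446690) = 35667*(-1/446690) = -35667/446690 ≈ -0.079847)
D - 315*422 = -35667/446690 - 315*422 = -35667/446690 - 1*132930 = -35667/446690 - 132930 = -59378537367/446690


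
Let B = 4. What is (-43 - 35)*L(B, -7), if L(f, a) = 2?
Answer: -156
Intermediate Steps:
(-43 - 35)*L(B, -7) = (-43 - 35)*2 = -78*2 = -156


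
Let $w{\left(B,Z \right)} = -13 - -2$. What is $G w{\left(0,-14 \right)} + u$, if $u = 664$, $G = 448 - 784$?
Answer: $4360$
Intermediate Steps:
$w{\left(B,Z \right)} = -11$ ($w{\left(B,Z \right)} = -13 + 2 = -11$)
$G = -336$
$G w{\left(0,-14 \right)} + u = \left(-336\right) \left(-11\right) + 664 = 3696 + 664 = 4360$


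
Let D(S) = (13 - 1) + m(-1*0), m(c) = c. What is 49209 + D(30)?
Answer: 49221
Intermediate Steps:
D(S) = 12 (D(S) = (13 - 1) - 1*0 = 12 + 0 = 12)
49209 + D(30) = 49209 + 12 = 49221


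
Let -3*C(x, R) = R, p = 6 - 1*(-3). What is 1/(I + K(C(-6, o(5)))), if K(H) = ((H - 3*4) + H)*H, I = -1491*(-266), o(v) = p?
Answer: 1/396660 ≈ 2.5211e-6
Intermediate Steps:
p = 9 (p = 6 + 3 = 9)
o(v) = 9
C(x, R) = -R/3
I = 396606
K(H) = H*(-12 + 2*H) (K(H) = ((H - 12) + H)*H = ((-12 + H) + H)*H = (-12 + 2*H)*H = H*(-12 + 2*H))
1/(I + K(C(-6, o(5)))) = 1/(396606 + 2*(-1/3*9)*(-6 - 1/3*9)) = 1/(396606 + 2*(-3)*(-6 - 3)) = 1/(396606 + 2*(-3)*(-9)) = 1/(396606 + 54) = 1/396660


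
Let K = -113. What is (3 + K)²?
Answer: 12100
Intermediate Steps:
(3 + K)² = (3 - 113)² = (-110)² = 12100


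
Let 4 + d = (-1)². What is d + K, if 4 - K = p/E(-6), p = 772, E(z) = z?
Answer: 389/3 ≈ 129.67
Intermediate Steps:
d = -3 (d = -4 + (-1)² = -4 + 1 = -3)
K = 398/3 (K = 4 - 772/(-6) = 4 - 772*(-1)/6 = 4 - 1*(-386/3) = 4 + 386/3 = 398/3 ≈ 132.67)
d + K = -3 + 398/3 = 389/3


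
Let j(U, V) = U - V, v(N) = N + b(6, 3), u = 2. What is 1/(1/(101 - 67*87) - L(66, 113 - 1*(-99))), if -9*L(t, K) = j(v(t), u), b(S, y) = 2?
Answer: 17184/126013 ≈ 0.13637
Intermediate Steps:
v(N) = 2 + N (v(N) = N + 2 = 2 + N)
L(t, K) = -t/9 (L(t, K) = -((2 + t) - 1*2)/9 = -((2 + t) - 2)/9 = -t/9)
1/(1/(101 - 67*87) - L(66, 113 - 1*(-99))) = 1/(1/(101 - 67*87) - (-1)*66/9) = 1/(1/(101 - 5829) - 1*(-22/3)) = 1/(1/(-5728) + 22/3) = 1/(-1/5728 + 22/3) = 1/(126013/17184) = 17184/126013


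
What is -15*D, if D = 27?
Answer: -405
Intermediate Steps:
-15*D = -15*27 = -405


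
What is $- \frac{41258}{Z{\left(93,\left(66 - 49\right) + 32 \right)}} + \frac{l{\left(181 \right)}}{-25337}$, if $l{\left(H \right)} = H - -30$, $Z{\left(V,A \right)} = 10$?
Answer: $- \frac{522678028}{126685} \approx -4125.8$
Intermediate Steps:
$l{\left(H \right)} = 30 + H$ ($l{\left(H \right)} = H + 30 = 30 + H$)
$- \frac{41258}{Z{\left(93,\left(66 - 49\right) + 32 \right)}} + \frac{l{\left(181 \right)}}{-25337} = - \frac{41258}{10} + \frac{30 + 181}{-25337} = \left(-41258\right) \frac{1}{10} + 211 \left(- \frac{1}{25337}\right) = - \frac{20629}{5} - \frac{211}{25337} = - \frac{522678028}{126685}$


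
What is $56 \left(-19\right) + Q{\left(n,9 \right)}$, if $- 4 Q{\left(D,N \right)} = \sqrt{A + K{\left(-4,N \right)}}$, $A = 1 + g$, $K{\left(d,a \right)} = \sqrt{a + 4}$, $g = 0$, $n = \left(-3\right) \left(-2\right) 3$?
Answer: $-1064 - \frac{\sqrt{1 + \sqrt{13}}}{4} \approx -1064.5$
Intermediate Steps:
$n = 18$ ($n = 6 \cdot 3 = 18$)
$K{\left(d,a \right)} = \sqrt{4 + a}$
$A = 1$ ($A = 1 + 0 = 1$)
$Q{\left(D,N \right)} = - \frac{\sqrt{1 + \sqrt{4 + N}}}{4}$
$56 \left(-19\right) + Q{\left(n,9 \right)} = 56 \left(-19\right) - \frac{\sqrt{1 + \sqrt{4 + 9}}}{4} = -1064 - \frac{\sqrt{1 + \sqrt{13}}}{4}$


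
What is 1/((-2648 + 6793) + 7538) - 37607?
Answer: -439362580/11683 ≈ -37607.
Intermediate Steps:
1/((-2648 + 6793) + 7538) - 37607 = 1/(4145 + 7538) - 37607 = 1/11683 - 37607 = -439362580/11683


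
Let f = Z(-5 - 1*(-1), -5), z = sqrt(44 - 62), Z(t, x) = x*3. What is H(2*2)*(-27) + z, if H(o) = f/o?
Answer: 405/4 + 3*I*sqrt(2) ≈ 101.25 + 4.2426*I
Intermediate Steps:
Z(t, x) = 3*x
z = 3*I*sqrt(2) (z = sqrt(-18) = 3*I*sqrt(2) ≈ 4.2426*I)
f = -15 (f = 3*(-5) = -15)
H(o) = -15/o
H(2*2)*(-27) + z = -15/(2*2)*(-27) + 3*I*sqrt(2) = -15/4*(-27) + 3*I*sqrt(2) = 405/4 + 3*I*sqrt(2)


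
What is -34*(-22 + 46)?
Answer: -816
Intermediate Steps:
-34*(-22 + 46) = -34*24 = -816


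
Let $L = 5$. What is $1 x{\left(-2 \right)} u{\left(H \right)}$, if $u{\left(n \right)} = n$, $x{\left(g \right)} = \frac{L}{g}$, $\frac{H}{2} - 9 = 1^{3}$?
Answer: $-50$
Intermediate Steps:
$H = 20$ ($H = 18 + 2 \cdot 1^{3} = 18 + 2 \cdot 1 = 18 + 2 = 20$)
$x{\left(g \right)} = \frac{5}{g}$
$1 x{\left(-2 \right)} u{\left(H \right)} = 1 \frac{5}{-2} \cdot 20 = 1 \cdot 5 \left(- \frac{1}{2}\right) 20 = 1 \left(- \frac{5}{2}\right) 20 = \left(- \frac{5}{2}\right) 20 = -50$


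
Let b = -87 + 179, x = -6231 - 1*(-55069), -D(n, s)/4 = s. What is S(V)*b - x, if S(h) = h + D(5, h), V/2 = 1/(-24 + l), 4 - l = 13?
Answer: -537034/11 ≈ -48821.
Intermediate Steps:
l = -9 (l = 4 - 1*13 = 4 - 13 = -9)
D(n, s) = -4*s
V = -2/33 (V = 2/(-24 - 9) = 2/(-33) = 2*(-1/33) = -2/33 ≈ -0.060606)
S(h) = -3*h (S(h) = h - 4*h = -3*h)
x = 48838 (x = -6231 + 55069 = 48838)
b = 92
S(V)*b - x = -3*(-2/33)*92 - 1*48838 = (2/11)*92 - 48838 = 184/11 - 48838 = -537034/11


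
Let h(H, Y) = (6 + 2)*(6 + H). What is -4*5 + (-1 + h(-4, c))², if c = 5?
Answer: 205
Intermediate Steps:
h(H, Y) = 48 + 8*H (h(H, Y) = 8*(6 + H) = 48 + 8*H)
-4*5 + (-1 + h(-4, c))² = -4*5 + (-1 + (48 + 8*(-4)))² = -20 + (-1 + (48 - 32))² = -20 + (-1 + 16)² = -20 + 15² = -20 + 225 = 205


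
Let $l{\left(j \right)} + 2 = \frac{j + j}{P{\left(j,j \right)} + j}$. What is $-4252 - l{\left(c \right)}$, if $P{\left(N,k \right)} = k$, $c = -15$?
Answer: $-4251$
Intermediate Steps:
$l{\left(j \right)} = -1$ ($l{\left(j \right)} = -2 + \frac{j + j}{j + j} = -2 + \frac{2 j}{2 j} = -2 + 2 j \frac{1}{2 j} = -2 + 1 = -1$)
$-4252 - l{\left(c \right)} = -4252 - -1 = -4252 + 1 = -4251$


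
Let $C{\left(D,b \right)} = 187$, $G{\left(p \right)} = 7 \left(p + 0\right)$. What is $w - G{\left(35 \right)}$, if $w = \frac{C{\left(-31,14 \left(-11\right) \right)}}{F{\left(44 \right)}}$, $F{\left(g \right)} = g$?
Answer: $- \frac{963}{4} \approx -240.75$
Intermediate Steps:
$G{\left(p \right)} = 7 p$
$w = \frac{17}{4}$ ($w = \frac{187}{44} = 187 \cdot \frac{1}{44} = \frac{17}{4} \approx 4.25$)
$w - G{\left(35 \right)} = \frac{17}{4} - 7 \cdot 35 = \frac{17}{4} - 245 = - \frac{963}{4}$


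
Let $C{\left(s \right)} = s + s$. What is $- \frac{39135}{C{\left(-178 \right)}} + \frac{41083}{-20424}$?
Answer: $\frac{196166923}{1817736} \approx 107.92$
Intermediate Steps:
$C{\left(s \right)} = 2 s$
$- \frac{39135}{C{\left(-178 \right)}} + \frac{41083}{-20424} = - \frac{39135}{2 \left(-178\right)} + \frac{41083}{-20424} = - \frac{39135}{-356} + 41083 \left(- \frac{1}{20424}\right) = \left(-39135\right) \left(- \frac{1}{356}\right) - \frac{41083}{20424} = \frac{39135}{356} - \frac{41083}{20424} = \frac{196166923}{1817736}$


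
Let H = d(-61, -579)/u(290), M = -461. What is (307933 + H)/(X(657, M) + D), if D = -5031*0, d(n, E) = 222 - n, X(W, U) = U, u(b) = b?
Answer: -89300853/133690 ≈ -667.97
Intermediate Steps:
D = 0
H = 283/290 (H = (222 - 1*(-61))/290 = (222 + 61)*(1/290) = 283*(1/290) = 283/290 ≈ 0.97586)
(307933 + H)/(X(657, M) + D) = (307933 + 283/290)/(-461 + 0) = (89300853/290)/(-461) = (89300853/290)*(-1/461) = -89300853/133690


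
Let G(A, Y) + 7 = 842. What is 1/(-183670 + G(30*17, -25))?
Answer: -1/182835 ≈ -5.4694e-6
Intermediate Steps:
G(A, Y) = 835 (G(A, Y) = -7 + 842 = 835)
1/(-183670 + G(30*17, -25)) = 1/(-183670 + 835) = 1/(-182835) = -1/182835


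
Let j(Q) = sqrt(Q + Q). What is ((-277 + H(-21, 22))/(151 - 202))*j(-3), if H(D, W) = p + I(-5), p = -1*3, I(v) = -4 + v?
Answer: 17*I*sqrt(6)/3 ≈ 13.88*I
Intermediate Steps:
p = -3
H(D, W) = -12 (H(D, W) = -3 + (-4 - 5) = -3 - 9 = -12)
j(Q) = sqrt(2)*sqrt(Q) (j(Q) = sqrt(2*Q) = sqrt(2)*sqrt(Q))
((-277 + H(-21, 22))/(151 - 202))*j(-3) = ((-277 - 12)/(151 - 202))*(sqrt(2)*sqrt(-3)) = (-289/(-51))*(sqrt(2)*(I*sqrt(3))) = (-289*(-1/51))*(I*sqrt(6)) = 17*(I*sqrt(6))/3 = 17*I*sqrt(6)/3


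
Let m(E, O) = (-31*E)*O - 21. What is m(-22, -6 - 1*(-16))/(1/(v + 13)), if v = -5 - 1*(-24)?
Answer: 217568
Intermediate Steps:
m(E, O) = -21 - 31*E*O (m(E, O) = -31*E*O - 21 = -21 - 31*E*O)
v = 19 (v = -5 + 24 = 19)
m(-22, -6 - 1*(-16))/(1/(v + 13)) = (-21 - 31*(-22)*(-6 - 1*(-16)))/(1/(19 + 13)) = (-21 - 31*(-22)*(-6 + 16))/(1/32) = (-21 - 31*(-22)*10)/(1/32) = 32*(-21 + 6820) = 32*6799 = 217568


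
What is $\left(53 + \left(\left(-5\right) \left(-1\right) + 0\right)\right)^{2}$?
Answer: $3364$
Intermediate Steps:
$\left(53 + \left(\left(-5\right) \left(-1\right) + 0\right)\right)^{2} = \left(53 + \left(5 + 0\right)\right)^{2} = \left(53 + 5\right)^{2} = 58^{2} = 3364$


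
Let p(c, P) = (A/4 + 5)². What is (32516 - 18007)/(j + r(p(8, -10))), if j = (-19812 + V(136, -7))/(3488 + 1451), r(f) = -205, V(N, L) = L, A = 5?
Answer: -71659951/1032314 ≈ -69.417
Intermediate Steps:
p(c, P) = 625/16 (p(c, P) = (5/4 + 5)² = (25/4)² = 625/16)
j = -19819/4939 (j = (-19812 - 7)/(3488 + 1451) = -19819/4939 ≈ -4.0128)
(32516 - 18007)/(j + r(p(8, -10))) = (32516 - 18007)/(-19819/4939 - 205) = 14509/(-1032314/4939) = 14509*(-4939/1032314) = -71659951/1032314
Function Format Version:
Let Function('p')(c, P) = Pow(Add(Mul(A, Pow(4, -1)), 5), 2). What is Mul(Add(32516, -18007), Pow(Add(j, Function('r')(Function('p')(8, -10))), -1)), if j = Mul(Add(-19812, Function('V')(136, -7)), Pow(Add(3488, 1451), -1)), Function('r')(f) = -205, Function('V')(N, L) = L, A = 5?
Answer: Rational(-71659951, 1032314) ≈ -69.417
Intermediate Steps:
Function('p')(c, P) = Rational(625, 16) (Function('p')(c, P) = Pow(Add(Mul(5, Pow(4, -1)), 5), 2) = Pow(Add(Mul(5, Rational(1, 4)), 5), 2) = Pow(Add(Rational(5, 4), 5), 2) = Pow(Rational(25, 4), 2) = Rational(625, 16))
j = Rational(-19819, 4939) (j = Mul(Add(-19812, -7), Pow(Add(3488, 1451), -1)) = Mul(-19819, Pow(4939, -1)) = Mul(-19819, Rational(1, 4939)) = Rational(-19819, 4939) ≈ -4.0128)
Mul(Add(32516, -18007), Pow(Add(j, Function('r')(Function('p')(8, -10))), -1)) = Mul(Add(32516, -18007), Pow(Add(Rational(-19819, 4939), -205), -1)) = Mul(14509, Pow(Rational(-1032314, 4939), -1)) = Mul(14509, Rational(-4939, 1032314)) = Rational(-71659951, 1032314)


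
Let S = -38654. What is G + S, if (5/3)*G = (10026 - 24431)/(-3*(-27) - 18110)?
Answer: -696884323/18029 ≈ -38654.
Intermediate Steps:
G = 8643/18029 (G = 3*((10026 - 24431)/(-3*(-27) - 18110))/5 = 3*(-14405/(81 - 18110))/5 = 3*(-14405/(-18029))/5 = 3*(-14405*(-1/18029))/5 = (3/5)*(14405/18029) = 8643/18029 ≈ 0.47939)
G + S = 8643/18029 - 38654 = -696884323/18029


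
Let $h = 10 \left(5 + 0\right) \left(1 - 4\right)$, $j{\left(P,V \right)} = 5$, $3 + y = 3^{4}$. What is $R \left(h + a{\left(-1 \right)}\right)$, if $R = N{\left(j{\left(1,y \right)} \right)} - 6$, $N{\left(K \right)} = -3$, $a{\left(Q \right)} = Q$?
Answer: $1359$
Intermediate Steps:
$y = 78$ ($y = -3 + 3^{4} = -3 + 81 = 78$)
$h = -150$ ($h = 10 \cdot 5 \left(-3\right) = 10 \left(-15\right) = -150$)
$R = -9$ ($R = -3 - 6 = -9$)
$R \left(h + a{\left(-1 \right)}\right) = - 9 \left(-150 - 1\right) = \left(-9\right) \left(-151\right) = 1359$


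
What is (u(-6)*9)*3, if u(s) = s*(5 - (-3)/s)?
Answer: -729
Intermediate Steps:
u(s) = s*(5 + 3/s)
(u(-6)*9)*3 = ((3 + 5*(-6))*9)*3 = ((3 - 30)*9)*3 = -27*9*3 = -243*3 = -729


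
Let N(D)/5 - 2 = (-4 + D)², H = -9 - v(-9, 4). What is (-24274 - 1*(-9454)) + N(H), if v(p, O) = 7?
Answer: -12810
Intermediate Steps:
H = -16 (H = -9 - 1*7 = -9 - 7 = -16)
N(D) = 10 + 5*(-4 + D)²
(-24274 - 1*(-9454)) + N(H) = (-24274 - 1*(-9454)) + (10 + 5*(-4 - 16)²) = (-24274 + 9454) + (10 + 5*(-20)²) = -14820 + (10 + 5*400) = -14820 + (10 + 2000) = -14820 + 2010 = -12810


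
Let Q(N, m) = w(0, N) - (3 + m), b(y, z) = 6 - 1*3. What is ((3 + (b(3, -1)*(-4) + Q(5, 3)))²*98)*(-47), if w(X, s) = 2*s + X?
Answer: -115150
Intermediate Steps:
w(X, s) = X + 2*s
b(y, z) = 3 (b(y, z) = 6 - 3 = 3)
Q(N, m) = -3 - m + 2*N (Q(N, m) = (0 + 2*N) - (3 + m) = 2*N + (-3 - m) = -3 - m + 2*N)
((3 + (b(3, -1)*(-4) + Q(5, 3)))²*98)*(-47) = ((3 + (3*(-4) + (-3 - 1*3 + 2*5)))²*98)*(-47) = ((3 + (-12 + (-3 - 3 + 10)))²*98)*(-47) = ((3 + (-12 + 4))²*98)*(-47) = ((3 - 8)²*98)*(-47) = ((-5)²*98)*(-47) = (25*98)*(-47) = 2450*(-47) = -115150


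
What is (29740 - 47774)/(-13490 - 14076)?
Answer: 9017/13783 ≈ 0.65421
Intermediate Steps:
(29740 - 47774)/(-13490 - 14076) = -18034/(-27566) = -18034*(-1/27566) = 9017/13783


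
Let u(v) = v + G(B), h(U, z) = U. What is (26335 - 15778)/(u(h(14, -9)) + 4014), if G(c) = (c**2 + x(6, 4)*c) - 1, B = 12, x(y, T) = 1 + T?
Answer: 10557/4231 ≈ 2.4952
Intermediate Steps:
G(c) = -1 + c**2 + 5*c (G(c) = (c**2 + (1 + 4)*c) - 1 = (c**2 + 5*c) - 1 = -1 + c**2 + 5*c)
u(v) = 203 + v (u(v) = v + (-1 + 12**2 + 5*12) = v + (-1 + 144 + 60) = v + 203 = 203 + v)
(26335 - 15778)/(u(h(14, -9)) + 4014) = (26335 - 15778)/((203 + 14) + 4014) = 10557/(217 + 4014) = 10557/4231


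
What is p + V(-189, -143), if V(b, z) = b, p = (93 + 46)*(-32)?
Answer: -4637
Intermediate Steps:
p = -4448 (p = 139*(-32) = -4448)
p + V(-189, -143) = -4448 - 189 = -4637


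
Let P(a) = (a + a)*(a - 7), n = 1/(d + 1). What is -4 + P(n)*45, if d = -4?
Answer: 216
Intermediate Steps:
n = -⅓ (n = 1/(-4 + 1) = 1/(-3) = -⅓ ≈ -0.33333)
P(a) = 2*a*(-7 + a) (P(a) = (2*a)*(-7 + a) = 2*a*(-7 + a))
-4 + P(n)*45 = -4 + (2*(-⅓)*(-7 - ⅓))*45 = -4 + (2*(-⅓)*(-22/3))*45 = -4 + (44/9)*45 = -4 + 220 = 216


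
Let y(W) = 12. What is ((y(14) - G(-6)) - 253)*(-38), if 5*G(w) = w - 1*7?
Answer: 45296/5 ≈ 9059.2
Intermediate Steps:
G(w) = -7/5 + w/5 (G(w) = (w - 1*7)/5 = (w - 7)/5 = (-7 + w)/5 = -7/5 + w/5)
((y(14) - G(-6)) - 253)*(-38) = ((12 - (-7/5 + (⅕)*(-6))) - 253)*(-38) = ((12 - (-7/5 - 6/5)) - 253)*(-38) = ((12 - 1*(-13/5)) - 253)*(-38) = ((12 + 13/5) - 253)*(-38) = (73/5 - 253)*(-38) = -1192/5*(-38) = 45296/5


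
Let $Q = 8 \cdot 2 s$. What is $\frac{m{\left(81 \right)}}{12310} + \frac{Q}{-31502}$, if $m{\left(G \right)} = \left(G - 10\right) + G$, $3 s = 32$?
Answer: $\frac{2015548}{290842215} \approx 0.00693$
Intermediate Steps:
$s = \frac{32}{3}$ ($s = \frac{1}{3} \cdot 32 = \frac{32}{3} \approx 10.667$)
$m{\left(G \right)} = -10 + 2 G$ ($m{\left(G \right)} = \left(-10 + G\right) + G = -10 + 2 G$)
$Q = \frac{512}{3}$ ($Q = 8 \cdot 2 \cdot \frac{32}{3} = 16 \cdot \frac{32}{3} = \frac{512}{3} \approx 170.67$)
$\frac{m{\left(81 \right)}}{12310} + \frac{Q}{-31502} = \frac{-10 + 2 \cdot 81}{12310} + \frac{512}{3 \left(-31502\right)} = \left(-10 + 162\right) \frac{1}{12310} + \frac{512}{3} \left(- \frac{1}{31502}\right) = 152 \cdot \frac{1}{12310} - \frac{256}{47253} = \frac{76}{6155} - \frac{256}{47253} = \frac{2015548}{290842215}$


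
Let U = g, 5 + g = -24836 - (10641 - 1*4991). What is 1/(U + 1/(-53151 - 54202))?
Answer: -107353/3273300324 ≈ -3.2797e-5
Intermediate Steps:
g = -30491 (g = -5 + (-24836 - (10641 - 1*4991)) = -5 + (-24836 - (10641 - 4991)) = -5 + (-24836 - 1*5650) = -5 + (-24836 - 5650) = -5 - 30486 = -30491)
U = -30491
1/(U + 1/(-53151 - 54202)) = 1/(-30491 + 1/(-53151 - 54202)) = 1/(-30491 + 1/(-107353)) = 1/(-30491 - 1/107353) = 1/(-3273300324/107353) = -107353/3273300324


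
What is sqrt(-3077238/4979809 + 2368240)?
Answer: sqrt(58728778813291875898)/4979809 ≈ 1538.9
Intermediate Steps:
sqrt(-3077238/4979809 + 2368240) = sqrt(11793379788922/4979809) = sqrt(58728778813291875898)/4979809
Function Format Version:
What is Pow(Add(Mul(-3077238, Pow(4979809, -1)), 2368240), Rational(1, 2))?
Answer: Mul(Rational(1, 4979809), Pow(58728778813291875898, Rational(1, 2))) ≈ 1538.9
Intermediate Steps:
Pow(Add(Mul(-3077238, Pow(4979809, -1)), 2368240), Rational(1, 2)) = Pow(Add(Mul(-3077238, Rational(1, 4979809)), 2368240), Rational(1, 2)) = Pow(Add(Rational(-3077238, 4979809), 2368240), Rational(1, 2)) = Pow(Rational(11793379788922, 4979809), Rational(1, 2)) = Mul(Rational(1, 4979809), Pow(58728778813291875898, Rational(1, 2)))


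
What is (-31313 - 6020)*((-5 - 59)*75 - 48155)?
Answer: 1976969015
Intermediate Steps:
(-31313 - 6020)*((-5 - 59)*75 - 48155) = -37333*(-64*75 - 48155) = -37333*(-4800 - 48155) = -37333*(-52955) = 1976969015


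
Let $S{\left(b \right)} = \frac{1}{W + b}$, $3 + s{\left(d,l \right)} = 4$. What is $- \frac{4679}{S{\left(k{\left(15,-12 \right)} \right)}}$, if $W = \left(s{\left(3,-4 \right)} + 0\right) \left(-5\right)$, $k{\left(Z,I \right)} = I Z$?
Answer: $865615$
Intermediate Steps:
$s{\left(d,l \right)} = 1$ ($s{\left(d,l \right)} = -3 + 4 = 1$)
$W = -5$ ($W = \left(1 + 0\right) \left(-5\right) = 1 \left(-5\right) = -5$)
$S{\left(b \right)} = \frac{1}{-5 + b}$
$- \frac{4679}{S{\left(k{\left(15,-12 \right)} \right)}} = - \frac{4679}{\frac{1}{-5 - 180}} = - \frac{4679}{\frac{1}{-185}} = - \frac{4679}{- \frac{1}{185}} = \left(-4679\right) \left(-185\right) = 865615$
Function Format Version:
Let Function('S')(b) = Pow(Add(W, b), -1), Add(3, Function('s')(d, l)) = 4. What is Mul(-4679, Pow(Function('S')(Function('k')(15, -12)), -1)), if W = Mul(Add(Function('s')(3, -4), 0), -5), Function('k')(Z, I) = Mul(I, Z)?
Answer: 865615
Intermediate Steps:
Function('s')(d, l) = 1 (Function('s')(d, l) = Add(-3, 4) = 1)
W = -5 (W = Mul(Add(1, 0), -5) = Mul(1, -5) = -5)
Function('S')(b) = Pow(Add(-5, b), -1)
Mul(-4679, Pow(Function('S')(Function('k')(15, -12)), -1)) = Mul(-4679, Pow(Pow(Add(-5, Mul(-12, 15)), -1), -1)) = Mul(-4679, Pow(Pow(Add(-5, -180), -1), -1)) = Mul(-4679, Pow(Pow(-185, -1), -1)) = Mul(-4679, Pow(Rational(-1, 185), -1)) = Mul(-4679, -185) = 865615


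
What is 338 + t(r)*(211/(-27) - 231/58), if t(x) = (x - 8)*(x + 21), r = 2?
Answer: 513143/261 ≈ 1966.1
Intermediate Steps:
t(x) = (-8 + x)*(21 + x)
338 + t(r)*(211/(-27) - 231/58) = 338 + (-168 + 2² + 13*2)*(211/(-27) - 231/58) = 338 + (-168 + 4 + 26)*(211*(-1/27) - 231*1/58) = 338 - 138*(-211/27 - 231/58) = 338 - 138*(-18475/1566) = 338 + 424925/261 = 513143/261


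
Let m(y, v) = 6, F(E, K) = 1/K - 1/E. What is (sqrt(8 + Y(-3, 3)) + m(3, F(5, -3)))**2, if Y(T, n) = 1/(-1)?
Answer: (6 + sqrt(7))**2 ≈ 74.749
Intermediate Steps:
F(E, K) = 1/K - 1/E
Y(T, n) = -1
(sqrt(8 + Y(-3, 3)) + m(3, F(5, -3)))**2 = (sqrt(8 - 1) + 6)**2 = (sqrt(7) + 6)**2 = (6 + sqrt(7))**2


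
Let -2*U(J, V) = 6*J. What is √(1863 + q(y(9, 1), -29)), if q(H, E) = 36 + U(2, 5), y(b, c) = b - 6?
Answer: √1893 ≈ 43.509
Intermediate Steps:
y(b, c) = -6 + b
U(J, V) = -3*J
q(H, E) = 30 (q(H, E) = 36 - 3*2 = 36 - 6 = 30)
√(1863 + q(y(9, 1), -29)) = √(1863 + 30) = √1893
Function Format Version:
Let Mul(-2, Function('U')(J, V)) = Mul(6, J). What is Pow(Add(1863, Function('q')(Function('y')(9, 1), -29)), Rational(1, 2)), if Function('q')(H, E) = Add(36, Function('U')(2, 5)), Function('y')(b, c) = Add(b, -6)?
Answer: Pow(1893, Rational(1, 2)) ≈ 43.509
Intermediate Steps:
Function('y')(b, c) = Add(-6, b)
Function('U')(J, V) = Mul(-3, J) (Function('U')(J, V) = Mul(Rational(-1, 2), Mul(6, J)) = Mul(-3, J))
Function('q')(H, E) = 30 (Function('q')(H, E) = Add(36, Mul(-3, 2)) = Add(36, -6) = 30)
Pow(Add(1863, Function('q')(Function('y')(9, 1), -29)), Rational(1, 2)) = Pow(Add(1863, 30), Rational(1, 2)) = Pow(1893, Rational(1, 2))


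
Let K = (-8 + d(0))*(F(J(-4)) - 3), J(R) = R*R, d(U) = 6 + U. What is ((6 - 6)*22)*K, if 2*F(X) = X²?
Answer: 0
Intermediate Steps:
J(R) = R²
F(X) = X²/2
K = -250 (K = (-8 + (6 + 0))*(((-4)²)²/2 - 3) = (-8 + 6)*((½)*16² - 3) = -2*((½)*256 - 3) = -2*(128 - 3) = -2*125 = -250)
((6 - 6)*22)*K = ((6 - 6)*22)*(-250) = (0*22)*(-250) = 0*(-250) = 0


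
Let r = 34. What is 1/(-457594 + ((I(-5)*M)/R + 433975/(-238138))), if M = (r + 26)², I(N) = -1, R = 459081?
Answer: -12147181242/5558499485137723 ≈ -2.1853e-6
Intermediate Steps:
M = 3600 (M = (34 + 26)² = 60² = 3600)
1/(-457594 + ((I(-5)*M)/R + 433975/(-238138))) = 1/(-457594 + (-1*3600/459081 + 433975/(-238138))) = 1/(-457594 + (-3600*1/459081 + 433975*(-1/238138))) = 1/(-457594 + (-400/51009 - 433975/238138)) = 1/(-457594 - 22231885975/12147181242) = 1/(-5558499485137723/12147181242) = -12147181242/5558499485137723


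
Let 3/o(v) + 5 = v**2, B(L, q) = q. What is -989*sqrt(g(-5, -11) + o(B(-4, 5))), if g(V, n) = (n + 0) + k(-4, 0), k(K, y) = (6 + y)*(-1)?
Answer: -989*I*sqrt(1685)/10 ≈ -4059.7*I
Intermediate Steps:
k(K, y) = -6 - y
g(V, n) = -6 + n (g(V, n) = (n + 0) + (-6 - 1*0) = n + (-6 + 0) = n - 6 = -6 + n)
o(v) = 3/(-5 + v**2)
-989*sqrt(g(-5, -11) + o(B(-4, 5))) = -989*sqrt((-6 - 11) + 3/(-5 + 5**2)) = -989*sqrt(-17 + 3/(-5 + 25)) = -989*sqrt(-17 + 3/20) = -989*I*sqrt(1685)/10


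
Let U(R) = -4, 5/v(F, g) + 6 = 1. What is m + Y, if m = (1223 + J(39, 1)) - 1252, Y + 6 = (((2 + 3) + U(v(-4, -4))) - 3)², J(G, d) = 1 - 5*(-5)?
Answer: -5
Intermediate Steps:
v(F, g) = -1 (v(F, g) = 5/(-6 + 1) = 5/(-5) = 5*(-⅕) = -1)
J(G, d) = 26 (J(G, d) = 1 + 25 = 26)
Y = -2 (Y = -6 + (((2 + 3) - 4) - 3)² = -6 + ((5 - 4) - 3)² = -6 + (1 - 3)² = -6 + (-2)² = -6 + 4 = -2)
m = -3 (m = (1223 + 26) - 1252 = 1249 - 1252 = -3)
m + Y = -3 - 2 = -5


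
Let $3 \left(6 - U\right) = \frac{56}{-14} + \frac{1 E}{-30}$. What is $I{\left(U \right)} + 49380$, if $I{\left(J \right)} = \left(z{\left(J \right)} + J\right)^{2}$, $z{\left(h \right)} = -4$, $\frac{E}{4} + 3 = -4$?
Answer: $\frac{100012996}{2025} \approx 49389.0$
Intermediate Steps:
$E = -28$ ($E = -12 + 4 \left(-4\right) = -12 - 16 = -28$)
$U = \frac{316}{45}$ ($U = 6 - \frac{\frac{56}{-14} + \frac{1 \left(-28\right)}{-30}}{3} = 6 - \frac{56 \left(- \frac{1}{14}\right) - - \frac{14}{15}}{3} = 6 - \frac{-4 + \frac{14}{15}}{3} = 6 - - \frac{46}{45} = 6 + \frac{46}{45} = \frac{316}{45} \approx 7.0222$)
$I{\left(J \right)} = \left(-4 + J\right)^{2}$
$I{\left(U \right)} + 49380 = \left(-4 + \frac{316}{45}\right)^{2} + 49380 = \left(\frac{136}{45}\right)^{2} + 49380 = \frac{18496}{2025} + 49380 = \frac{100012996}{2025}$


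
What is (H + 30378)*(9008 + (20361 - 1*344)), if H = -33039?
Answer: -77235525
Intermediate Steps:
(H + 30378)*(9008 + (20361 - 1*344)) = (-33039 + 30378)*(9008 + (20361 - 1*344)) = -2661*(9008 + (20361 - 344)) = -2661*(9008 + 20017) = -2661*29025 = -77235525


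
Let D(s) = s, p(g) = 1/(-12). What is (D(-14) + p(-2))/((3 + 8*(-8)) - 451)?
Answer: 169/6144 ≈ 0.027507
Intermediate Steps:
p(g) = -1/12
(D(-14) + p(-2))/((3 + 8*(-8)) - 451) = (-14 - 1/12)/((3 + 8*(-8)) - 451) = -169/(12*((3 - 64) - 451)) = -169/(12*(-61 - 451)) = -169/12/(-512) = -169/12*(-1/512) = 169/6144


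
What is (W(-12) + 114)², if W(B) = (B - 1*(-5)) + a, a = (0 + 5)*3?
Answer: 14884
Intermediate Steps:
a = 15 (a = 5*3 = 15)
W(B) = 20 + B (W(B) = (B - 1*(-5)) + 15 = (B + 5) + 15 = (5 + B) + 15 = 20 + B)
(W(-12) + 114)² = ((20 - 12) + 114)² = (8 + 114)² = 122² = 14884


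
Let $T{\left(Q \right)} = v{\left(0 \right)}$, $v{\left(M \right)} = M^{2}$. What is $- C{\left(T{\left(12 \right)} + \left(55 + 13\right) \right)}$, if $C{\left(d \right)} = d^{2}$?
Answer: $-4624$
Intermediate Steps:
$T{\left(Q \right)} = 0$ ($T{\left(Q \right)} = 0^{2} = 0$)
$- C{\left(T{\left(12 \right)} + \left(55 + 13\right) \right)} = - \left(0 + \left(55 + 13\right)\right)^{2} = - \left(0 + 68\right)^{2} = - 68^{2} = \left(-1\right) 4624 = -4624$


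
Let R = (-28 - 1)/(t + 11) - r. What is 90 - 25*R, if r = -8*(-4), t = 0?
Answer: 10515/11 ≈ 955.91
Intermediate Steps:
r = 32
R = -381/11 (R = (-28 - 1)/(0 + 11) - 1*32 = -29/11 - 32 = -381/11 ≈ -34.636)
90 - 25*R = 90 - 25*(-381/11) = 90 + 9525/11 = 10515/11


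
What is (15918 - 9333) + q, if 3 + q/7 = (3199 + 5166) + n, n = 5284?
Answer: 102107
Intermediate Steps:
q = 95522 (q = -21 + 7*((3199 + 5166) + 5284) = -21 + 7*(8365 + 5284) = -21 + 7*13649 = -21 + 95543 = 95522)
(15918 - 9333) + q = (15918 - 9333) + 95522 = 6585 + 95522 = 102107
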